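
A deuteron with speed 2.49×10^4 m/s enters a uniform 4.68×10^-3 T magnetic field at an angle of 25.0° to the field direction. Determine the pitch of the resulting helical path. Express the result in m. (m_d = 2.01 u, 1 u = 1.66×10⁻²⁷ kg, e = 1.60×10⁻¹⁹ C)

pitch ≈ 0.632 m

The velocity component along B is v∥ = v cos25.0° = 2.26×10^4 m/s.
The cyclotron period T = 2πm/(qB) = 2.80×10^-5 s is set by m, q, B alone.
Pitch = v∥·T = (2.26×10^4)(2.80×10^-5) = 0.632 m.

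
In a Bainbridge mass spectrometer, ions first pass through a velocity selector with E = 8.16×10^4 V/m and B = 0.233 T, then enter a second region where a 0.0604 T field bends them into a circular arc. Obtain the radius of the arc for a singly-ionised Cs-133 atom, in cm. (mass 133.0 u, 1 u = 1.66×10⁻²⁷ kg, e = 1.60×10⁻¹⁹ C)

r ≈ 800 cm

The selector passes v = E/B = 8.16×10^4/0.233 = 3.50×10^5 m/s.
In the deflection region, r = mv/(qB₂) = (2.21×10^-25)(3.50×10^5) / [(1×1.60×10^-19)(0.0604)] = 8.00 m.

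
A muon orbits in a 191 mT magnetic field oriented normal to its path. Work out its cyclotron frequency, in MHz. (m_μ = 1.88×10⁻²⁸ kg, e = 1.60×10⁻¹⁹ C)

f = qB/(2πm) = (1×1.60×10^-19)(0.191) / [2π(1.88×10^-28)] = 2.59×10^7 Hz.

f ≈ 25.9 MHz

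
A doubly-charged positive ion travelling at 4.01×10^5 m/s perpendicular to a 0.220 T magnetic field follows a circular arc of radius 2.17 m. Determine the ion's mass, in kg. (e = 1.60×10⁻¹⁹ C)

qvB = mv²/r ⇒ m = qBr/v.
m = (2×1.60×10^-19)(0.220)(2.17) / (4.01×10^5) = 3.81×10^-25 kg.

m ≈ 3.81×10^-25 kg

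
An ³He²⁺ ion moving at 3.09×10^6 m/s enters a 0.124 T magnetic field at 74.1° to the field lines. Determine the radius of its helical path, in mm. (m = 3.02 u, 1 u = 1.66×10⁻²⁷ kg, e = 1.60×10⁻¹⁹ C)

Only the perpendicular component v⊥ = v sin74.1° = 2.97×10^6 m/s is bent by the field.
r = m v⊥ /(qB) = (5.01×10^-27)(2.97×10^6) / [(2×1.60×10^-19)(0.124)] = 0.375 m.

r ≈ 375 mm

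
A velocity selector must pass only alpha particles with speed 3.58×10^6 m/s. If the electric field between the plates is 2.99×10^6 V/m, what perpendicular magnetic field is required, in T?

qE = qvB ⇒ B = E/v = (2.99×10^6) / (3.58×10^6) = 0.835 T.

B ≈ 0.835 T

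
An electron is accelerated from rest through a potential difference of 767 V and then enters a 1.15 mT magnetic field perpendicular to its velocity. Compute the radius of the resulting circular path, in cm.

The kinetic energy gained is K = qV = (1×1.60×10^-19)(767) = 1.23×10^-16 J.
v = √(2K/m) = 1.64×10^7 m/s.
r = mv/(qB) = (9.11×10^-31)(1.64×10^7) / [(1×1.60×10^-19)(1.15×10^-3)] = 0.0813 m.

r ≈ 8.13 cm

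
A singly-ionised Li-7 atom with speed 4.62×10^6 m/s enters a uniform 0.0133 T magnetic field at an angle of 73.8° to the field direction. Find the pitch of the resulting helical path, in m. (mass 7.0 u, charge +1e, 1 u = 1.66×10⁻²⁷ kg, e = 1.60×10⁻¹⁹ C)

pitch ≈ 44.2 m

The velocity component along B is v∥ = v cos73.8° = 1.29×10^6 m/s.
The cyclotron period T = 2πm/(qB) = 3.43×10^-5 s is set by m, q, B alone.
Pitch = v∥·T = (1.29×10^6)(3.43×10^-5) = 44.2 m.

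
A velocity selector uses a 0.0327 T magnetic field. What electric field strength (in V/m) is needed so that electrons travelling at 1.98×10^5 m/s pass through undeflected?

E ≈ 6470 V/m

qE = qvB ⇒ E = vB = (1.98×10^5)(0.0327) = 6470 V/m.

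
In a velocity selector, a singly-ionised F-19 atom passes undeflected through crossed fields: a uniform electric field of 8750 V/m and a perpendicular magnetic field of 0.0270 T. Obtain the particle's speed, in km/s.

v ≈ 324 km/s

For zero net force, qE = qvB, so v = E/B.
v = (8750) / (0.0270) = 3.24×10^5 m/s.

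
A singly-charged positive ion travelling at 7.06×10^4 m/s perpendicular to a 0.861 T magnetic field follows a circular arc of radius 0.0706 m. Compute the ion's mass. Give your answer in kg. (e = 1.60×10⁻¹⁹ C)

m ≈ 1.38×10^-25 kg

qvB = mv²/r ⇒ m = qBr/v.
m = (1×1.60×10^-19)(0.861)(0.0706) / (7.06×10^4) = 1.38×10^-25 kg.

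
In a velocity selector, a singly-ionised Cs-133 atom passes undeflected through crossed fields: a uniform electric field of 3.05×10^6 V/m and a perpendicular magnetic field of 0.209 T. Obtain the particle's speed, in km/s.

For zero net force, qE = qvB, so v = E/B.
v = (3.05×10^6) / (0.209) = 1.46×10^7 m/s.

v ≈ 14600 km/s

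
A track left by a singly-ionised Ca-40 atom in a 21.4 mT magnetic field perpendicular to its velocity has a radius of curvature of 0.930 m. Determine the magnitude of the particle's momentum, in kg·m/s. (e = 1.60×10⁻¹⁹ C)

p ≈ 3.18×10^-21 kg·m/s

Since qvB = mv²/r, the momentum p = mv = qBr.
p = (1×1.60×10^-19)(0.0214)(0.930) = 3.18×10^-21 kg·m/s.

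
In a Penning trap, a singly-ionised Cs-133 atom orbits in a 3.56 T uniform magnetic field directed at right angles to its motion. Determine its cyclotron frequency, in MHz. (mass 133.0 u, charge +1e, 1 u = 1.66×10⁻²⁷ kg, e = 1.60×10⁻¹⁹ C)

f = qB/(2πm) = (1×1.60×10^-19)(3.56) / [2π(2.21×10^-25)] = 4.11×10^5 Hz.

f ≈ 0.411 MHz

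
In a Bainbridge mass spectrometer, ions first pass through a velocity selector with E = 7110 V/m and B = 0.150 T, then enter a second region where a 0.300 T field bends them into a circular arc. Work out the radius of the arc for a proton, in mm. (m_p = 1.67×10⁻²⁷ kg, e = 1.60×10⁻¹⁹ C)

r ≈ 1.65 mm

The selector passes v = E/B = 7110/0.150 = 4.74×10^4 m/s.
In the deflection region, r = mv/(qB₂) = (1.67×10^-27)(4.74×10^4) / [(1×1.60×10^-19)(0.300)] = 1.65×10^-3 m.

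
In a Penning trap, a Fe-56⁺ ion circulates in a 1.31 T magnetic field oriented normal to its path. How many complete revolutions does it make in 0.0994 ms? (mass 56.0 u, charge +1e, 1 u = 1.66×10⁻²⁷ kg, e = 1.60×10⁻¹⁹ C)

T = 2πm/(qB) = 2π(9.296×10^-26) / [(1×1.60×10^-19)(1.31)] = 2.7867×10^-6 s.
N = t/T = 9.94×10^-5 / 2.7867×10^-6 ≈ 35.67, so 35 complete revolutions.

N = 35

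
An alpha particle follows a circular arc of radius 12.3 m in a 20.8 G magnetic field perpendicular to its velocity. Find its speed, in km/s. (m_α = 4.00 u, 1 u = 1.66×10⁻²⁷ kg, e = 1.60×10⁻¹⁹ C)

v ≈ 1230 km/s

From qvB = mv²/r, v = qBr/m.
v = (2×1.60×10^-19)(2.08×10^-3)(12.3) / (6.64×10^-27) = 1.23×10^6 m/s.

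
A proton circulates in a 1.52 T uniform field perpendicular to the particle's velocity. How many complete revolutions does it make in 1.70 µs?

N = 39

T = 2πm/(qB) = 2π(1.67×10^-27) / [(1×1.60×10^-19)(1.52)] = 4.3145×10^-8 s.
N = t/T = 1.70×10^-6 / 4.3145×10^-8 ≈ 39.40, so 39 complete revolutions.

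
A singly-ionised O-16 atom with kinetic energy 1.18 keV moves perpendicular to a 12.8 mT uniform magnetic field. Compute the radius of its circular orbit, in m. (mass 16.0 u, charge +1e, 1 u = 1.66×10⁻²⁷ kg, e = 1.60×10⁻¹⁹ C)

r ≈ 1.55 m

Convert the energy: K = 1.18 keV = 1.89×10^-16 J.
v = √(2K/m) = √(2·1.89×10^-16/2.66×10^-26) = 1.19×10^5 m/s.
r = mv/(qB) = (2.66×10^-26)(1.19×10^5) / [(1×1.60×10^-19)(0.0128)] = 1.55 m.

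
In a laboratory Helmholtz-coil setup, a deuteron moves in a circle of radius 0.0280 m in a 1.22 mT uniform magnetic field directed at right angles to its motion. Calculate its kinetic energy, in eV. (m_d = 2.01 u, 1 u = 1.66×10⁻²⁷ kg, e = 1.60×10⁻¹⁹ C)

K ≈ 0.0280 eV

v = qBr/m = (1×1.60×10^-19)(1.22×10^-3)(0.0280) / (3.34×10^-27) = 1640 m/s.
K = ½mv² = 0.5·(3.34×10^-27)·(1640)² = 4.48×10^-21 J = 0.0280 eV.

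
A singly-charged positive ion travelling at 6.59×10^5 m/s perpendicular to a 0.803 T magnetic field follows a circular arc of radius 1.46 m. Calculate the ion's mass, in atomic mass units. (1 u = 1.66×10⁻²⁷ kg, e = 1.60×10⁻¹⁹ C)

m ≈ 171 u

qvB = mv²/r ⇒ m = qBr/v.
m = (1×1.60×10^-19)(0.803)(1.46) / (6.59×10^5) = 2.85×10^-25 kg = 171 u.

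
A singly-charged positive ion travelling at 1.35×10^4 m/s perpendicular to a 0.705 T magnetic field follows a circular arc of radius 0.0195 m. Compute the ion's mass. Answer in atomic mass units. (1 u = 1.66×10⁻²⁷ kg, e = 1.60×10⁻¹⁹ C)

qvB = mv²/r ⇒ m = qBr/v.
m = (1×1.60×10^-19)(0.705)(0.0195) / (1.35×10^4) = 1.63×10^-25 kg = 98.2 u.

m ≈ 98.2 u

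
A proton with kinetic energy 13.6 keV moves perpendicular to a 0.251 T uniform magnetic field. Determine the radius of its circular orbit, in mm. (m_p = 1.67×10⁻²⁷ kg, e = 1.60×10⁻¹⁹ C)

r ≈ 67.1 mm

Convert the energy: K = 13.6 keV = 2.18×10^-15 J.
v = √(2K/m) = √(2·2.18×10^-15/1.67×10^-27) = 1.61×10^6 m/s.
r = mv/(qB) = (1.67×10^-27)(1.61×10^6) / [(1×1.60×10^-19)(0.251)] = 0.0671 m.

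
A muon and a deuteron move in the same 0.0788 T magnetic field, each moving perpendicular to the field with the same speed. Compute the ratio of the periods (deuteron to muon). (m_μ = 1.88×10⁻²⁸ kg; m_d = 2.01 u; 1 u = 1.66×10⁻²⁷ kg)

ratio ≈ 17.7

T = 2πm/(qB) is independent of speed, so T₂/T₁ = (m₂/q₂)/(m₁/q₁).
T_{deuteron}/T_{muon} = (3.34×10^-27/1e) / (1.88×10^-28/1e) = 17.7.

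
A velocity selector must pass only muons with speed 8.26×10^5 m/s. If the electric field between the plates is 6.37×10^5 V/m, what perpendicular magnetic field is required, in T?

qE = qvB ⇒ B = E/v = (6.37×10^5) / (8.26×10^5) = 0.771 T.

B ≈ 0.771 T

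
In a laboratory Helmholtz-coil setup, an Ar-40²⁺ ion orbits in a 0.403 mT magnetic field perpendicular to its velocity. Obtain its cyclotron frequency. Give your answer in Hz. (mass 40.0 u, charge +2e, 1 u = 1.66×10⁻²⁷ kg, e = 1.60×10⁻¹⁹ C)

f ≈ 309 Hz

f = qB/(2πm) = (2×1.60×10^-19)(4.03×10^-4) / [2π(6.64×10^-26)] = 309 Hz.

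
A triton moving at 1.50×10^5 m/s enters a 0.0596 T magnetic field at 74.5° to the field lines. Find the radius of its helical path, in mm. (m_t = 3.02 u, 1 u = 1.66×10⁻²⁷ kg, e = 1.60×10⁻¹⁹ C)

r ≈ 76.0 mm

Only the perpendicular component v⊥ = v sin74.5° = 1.45×10^5 m/s is bent by the field.
r = m v⊥ /(qB) = (5.01×10^-27)(1.45×10^5) / [(1×1.60×10^-19)(0.0596)] = 0.0760 m.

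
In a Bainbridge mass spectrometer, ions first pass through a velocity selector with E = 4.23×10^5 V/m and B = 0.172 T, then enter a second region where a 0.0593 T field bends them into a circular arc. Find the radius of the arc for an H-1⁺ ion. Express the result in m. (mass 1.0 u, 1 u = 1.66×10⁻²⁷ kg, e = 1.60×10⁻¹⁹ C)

The selector passes v = E/B = 4.23×10^5/0.172 = 2.46×10^6 m/s.
In the deflection region, r = mv/(qB₂) = (1.66×10^-27)(2.46×10^6) / [(1×1.60×10^-19)(0.0593)] = 0.430 m.

r ≈ 0.430 m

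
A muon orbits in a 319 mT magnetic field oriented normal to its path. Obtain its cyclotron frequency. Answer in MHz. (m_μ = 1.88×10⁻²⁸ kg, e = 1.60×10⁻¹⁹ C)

f = qB/(2πm) = (1×1.60×10^-19)(0.319) / [2π(1.88×10^-28)] = 4.32×10^7 Hz.

f ≈ 43.2 MHz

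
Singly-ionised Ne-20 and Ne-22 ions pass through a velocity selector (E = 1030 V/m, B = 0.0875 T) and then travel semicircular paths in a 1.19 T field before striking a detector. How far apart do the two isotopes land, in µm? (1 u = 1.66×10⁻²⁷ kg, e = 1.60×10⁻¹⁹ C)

Δd ≈ 411 µm

Both emerge at v = E/B₁ = 1.18×10^4 m/s.
r = mv/(qB₂), so r₁ = 2.053×10^-3 m and r₂ = 2.258×10^-3 m, giving Δr = 2.05×10^-4 m.
After a semicircle each ion lands a diameter 2r from the entry slit, so the separation is 2Δr = 4.11×10^-4 m.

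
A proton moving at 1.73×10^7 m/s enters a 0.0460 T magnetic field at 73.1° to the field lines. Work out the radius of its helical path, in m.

Only the perpendicular component v⊥ = v sin73.1° = 1.66×10^7 m/s is bent by the field.
r = m v⊥ /(qB) = (1.67×10^-27)(1.66×10^7) / [(1×1.60×10^-19)(0.0460)] = 3.76 m.

r ≈ 3.76 m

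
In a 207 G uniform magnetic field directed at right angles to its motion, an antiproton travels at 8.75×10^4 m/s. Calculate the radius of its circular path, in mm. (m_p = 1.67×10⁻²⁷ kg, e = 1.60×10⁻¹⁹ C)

The magnetic force provides the centripetal force: qvB = mv²/r, so r = mv/(qB).
r = (1.67×10^-27 kg)(8.75×10^4 m/s) / [(1×1.60×10^-19 C)(0.0207 T)] = 0.0441 m.

r ≈ 44.1 mm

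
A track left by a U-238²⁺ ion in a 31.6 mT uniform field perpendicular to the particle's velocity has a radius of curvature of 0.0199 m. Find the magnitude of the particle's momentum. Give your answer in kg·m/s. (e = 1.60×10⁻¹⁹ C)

Since qvB = mv²/r, the momentum p = mv = qBr.
p = (2×1.60×10^-19)(0.0316)(0.0199) = 2.01×10^-22 kg·m/s.

p ≈ 2.01×10^-22 kg·m/s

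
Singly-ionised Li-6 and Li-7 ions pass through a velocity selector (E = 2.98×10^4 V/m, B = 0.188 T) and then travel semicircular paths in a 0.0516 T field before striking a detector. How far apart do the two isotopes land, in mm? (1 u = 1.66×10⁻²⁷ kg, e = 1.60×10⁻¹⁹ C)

Both emerge at v = E/B₁ = 1.59×10^5 m/s.
r = mv/(qB₂), so r₁ = 0.1912 m and r₂ = 0.2231 m, giving Δr = 0.0319 m.
After a semicircle each ion lands a diameter 2r from the entry slit, so the separation is 2Δr = 0.0637 m.

Δd ≈ 63.7 mm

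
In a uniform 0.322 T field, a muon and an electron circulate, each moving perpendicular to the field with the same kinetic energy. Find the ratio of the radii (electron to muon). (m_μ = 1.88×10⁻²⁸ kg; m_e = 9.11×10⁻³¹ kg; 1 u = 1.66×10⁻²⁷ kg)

ratio ≈ 0.0696

r = √(2mK)/(qB) ⇒ at equal K, r ∝ √m/q.
r_{electron}/r_{muon} = 0.0696.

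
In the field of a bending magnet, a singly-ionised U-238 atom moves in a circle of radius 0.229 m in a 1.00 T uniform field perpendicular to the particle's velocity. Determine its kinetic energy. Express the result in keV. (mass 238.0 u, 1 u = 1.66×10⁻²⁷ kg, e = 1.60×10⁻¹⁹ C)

K ≈ 10.6 keV

v = qBr/m = (1×1.60×10^-19)(1.00)(0.229) / (3.95×10^-25) = 9.27×10^4 m/s.
K = ½mv² = 0.5·(3.95×10^-25)·(9.27×10^4)² = 1.70×10^-15 J = 10.6 keV.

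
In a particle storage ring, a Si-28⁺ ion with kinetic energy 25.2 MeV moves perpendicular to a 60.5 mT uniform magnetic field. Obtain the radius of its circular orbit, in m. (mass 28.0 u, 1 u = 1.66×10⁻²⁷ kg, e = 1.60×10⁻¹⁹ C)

Convert the energy: K = 25.2 MeV = 4.03×10^-12 J.
v = √(2K/m) = √(2·4.03×10^-12/4.65×10^-26) = 1.32×10^7 m/s.
r = mv/(qB) = (4.65×10^-26)(1.32×10^7) / [(1×1.60×10^-19)(0.0605)] = 63.2 m.

r ≈ 63.2 m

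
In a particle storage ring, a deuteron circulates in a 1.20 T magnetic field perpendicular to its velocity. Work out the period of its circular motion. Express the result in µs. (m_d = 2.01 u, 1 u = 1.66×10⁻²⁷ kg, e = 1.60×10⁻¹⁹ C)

T ≈ 0.109 µs

The cyclotron period is independent of speed: T = 2πm/(qB).
T = 2π(3.34×10^-27) / [(1×1.60×10^-19)(1.20)] = 1.09×10^-7 s.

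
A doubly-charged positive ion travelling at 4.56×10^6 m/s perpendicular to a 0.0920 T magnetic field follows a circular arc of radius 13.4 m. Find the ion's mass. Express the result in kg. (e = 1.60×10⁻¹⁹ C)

m ≈ 8.65×10^-26 kg

qvB = mv²/r ⇒ m = qBr/v.
m = (2×1.60×10^-19)(0.0920)(13.4) / (4.56×10^6) = 8.65×10^-26 kg.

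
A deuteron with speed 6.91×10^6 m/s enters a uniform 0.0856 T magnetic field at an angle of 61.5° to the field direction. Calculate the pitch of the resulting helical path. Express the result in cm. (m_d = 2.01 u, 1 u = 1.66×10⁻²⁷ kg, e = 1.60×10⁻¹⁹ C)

pitch ≈ 505 cm

The velocity component along B is v∥ = v cos61.5° = 3.30×10^6 m/s.
The cyclotron period T = 2πm/(qB) = 1.53×10^-6 s is set by m, q, B alone.
Pitch = v∥·T = (3.30×10^6)(1.53×10^-6) = 5.05 m.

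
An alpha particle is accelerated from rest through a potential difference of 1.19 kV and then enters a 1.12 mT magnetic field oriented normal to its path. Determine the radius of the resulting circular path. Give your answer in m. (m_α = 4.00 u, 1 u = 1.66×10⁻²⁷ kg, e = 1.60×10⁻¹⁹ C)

The kinetic energy gained is K = qV = (2×1.60×10^-19)(1190) = 3.81×10^-16 J.
v = √(2K/m) = 3.39×10^5 m/s.
r = mv/(qB) = (6.64×10^-27)(3.39×10^5) / [(2×1.60×10^-19)(1.12×10^-3)] = 6.27 m.

r ≈ 6.27 m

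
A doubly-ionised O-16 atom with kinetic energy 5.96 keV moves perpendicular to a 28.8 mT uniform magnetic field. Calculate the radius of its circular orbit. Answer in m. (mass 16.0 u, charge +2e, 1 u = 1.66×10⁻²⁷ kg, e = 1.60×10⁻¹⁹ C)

r ≈ 0.772 m

Convert the energy: K = 5.96 keV = 9.54×10^-16 J.
v = √(2K/m) = √(2·9.54×10^-16/2.66×10^-26) = 2.68×10^5 m/s.
r = mv/(qB) = (2.66×10^-26)(2.68×10^5) / [(2×1.60×10^-19)(0.0288)] = 0.772 m.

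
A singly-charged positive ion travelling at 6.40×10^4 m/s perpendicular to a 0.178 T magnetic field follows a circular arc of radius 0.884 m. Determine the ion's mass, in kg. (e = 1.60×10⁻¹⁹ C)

qvB = mv²/r ⇒ m = qBr/v.
m = (1×1.60×10^-19)(0.178)(0.884) / (6.40×10^4) = 3.93×10^-25 kg.

m ≈ 3.93×10^-25 kg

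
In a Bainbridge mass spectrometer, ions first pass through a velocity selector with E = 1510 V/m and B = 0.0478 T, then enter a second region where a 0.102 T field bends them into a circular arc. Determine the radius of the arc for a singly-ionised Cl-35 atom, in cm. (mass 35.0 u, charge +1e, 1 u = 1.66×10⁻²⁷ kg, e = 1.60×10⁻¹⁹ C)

r ≈ 11.2 cm

The selector passes v = E/B = 1510/0.0478 = 3.16×10^4 m/s.
In the deflection region, r = mv/(qB₂) = (5.81×10^-26)(3.16×10^4) / [(1×1.60×10^-19)(0.102)] = 0.112 m.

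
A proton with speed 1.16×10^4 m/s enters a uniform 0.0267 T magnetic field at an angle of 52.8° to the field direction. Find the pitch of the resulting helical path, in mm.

The velocity component along B is v∥ = v cos52.8° = 7010 m/s.
The cyclotron period T = 2πm/(qB) = 2.46×10^-6 s is set by m, q, B alone.
Pitch = v∥·T = (7010)(2.46×10^-6) = 0.0172 m.

pitch ≈ 17.2 mm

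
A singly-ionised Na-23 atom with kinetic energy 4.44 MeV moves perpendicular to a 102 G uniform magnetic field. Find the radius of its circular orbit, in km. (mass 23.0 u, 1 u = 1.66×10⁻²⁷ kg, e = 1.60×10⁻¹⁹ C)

r ≈ 0.143 km

Convert the energy: K = 4.44 MeV = 7.10×10^-13 J.
v = √(2K/m) = √(2·7.10×10^-13/3.82×10^-26) = 6.10×10^6 m/s.
r = mv/(qB) = (3.82×10^-26)(6.10×10^6) / [(1×1.60×10^-19)(0.0102)] = 143 m.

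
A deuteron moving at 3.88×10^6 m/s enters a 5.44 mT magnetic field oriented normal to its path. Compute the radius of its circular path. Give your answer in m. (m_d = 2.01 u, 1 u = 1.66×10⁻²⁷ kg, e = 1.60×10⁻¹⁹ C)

The magnetic force provides the centripetal force: qvB = mv²/r, so r = mv/(qB).
r = (3.34×10^-27 kg)(3.88×10^6 m/s) / [(1×1.60×10^-19 C)(5.44×10^-3 T)] = 14.9 m.

r ≈ 14.9 m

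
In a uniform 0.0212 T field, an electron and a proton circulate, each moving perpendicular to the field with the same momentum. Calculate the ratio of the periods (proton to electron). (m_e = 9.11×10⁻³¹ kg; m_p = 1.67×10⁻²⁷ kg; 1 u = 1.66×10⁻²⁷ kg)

ratio ≈ 1830

T = 2πm/(qB) is independent of speed, so T₂/T₁ = (m₂/q₂)/(m₁/q₁).
T_{proton}/T_{electron} = (1.67×10^-27/1e) / (9.11×10^-31/1e) = 1830.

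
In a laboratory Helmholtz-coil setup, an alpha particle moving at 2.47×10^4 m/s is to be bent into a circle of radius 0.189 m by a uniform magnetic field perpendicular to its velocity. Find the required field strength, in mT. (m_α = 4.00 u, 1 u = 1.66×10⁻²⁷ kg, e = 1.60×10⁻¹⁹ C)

qvB = mv²/r gives B = mv/(qr).
B = (6.64×10^-27)(2.47×10^4) / [(2×1.60×10^-19)(0.189)] = 2.71×10^-3 T.

B ≈ 2.71 mT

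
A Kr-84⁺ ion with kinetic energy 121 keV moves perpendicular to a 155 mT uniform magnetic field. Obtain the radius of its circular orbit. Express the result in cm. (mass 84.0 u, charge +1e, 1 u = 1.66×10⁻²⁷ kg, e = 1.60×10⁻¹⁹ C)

Convert the energy: K = 121 keV = 1.94×10^-14 J.
v = √(2K/m) = √(2·1.94×10^-14/1.39×10^-25) = 5.27×10^5 m/s.
r = mv/(qB) = (1.39×10^-25)(5.27×10^5) / [(1×1.60×10^-19)(0.155)] = 2.96 m.

r ≈ 296 cm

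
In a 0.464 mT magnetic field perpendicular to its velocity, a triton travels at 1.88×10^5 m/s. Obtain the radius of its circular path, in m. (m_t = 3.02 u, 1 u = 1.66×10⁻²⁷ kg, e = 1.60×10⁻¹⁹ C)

The magnetic force provides the centripetal force: qvB = mv²/r, so r = mv/(qB).
r = (5.01×10^-27 kg)(1.88×10^5 m/s) / [(1×1.60×10^-19 C)(4.64×10^-4 T)] = 12.7 m.

r ≈ 12.7 m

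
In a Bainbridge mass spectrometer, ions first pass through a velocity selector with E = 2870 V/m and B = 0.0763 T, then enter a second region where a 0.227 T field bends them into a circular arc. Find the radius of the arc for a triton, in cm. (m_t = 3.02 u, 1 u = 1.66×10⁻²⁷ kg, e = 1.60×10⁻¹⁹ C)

The selector passes v = E/B = 2870/0.0763 = 3.76×10^4 m/s.
In the deflection region, r = mv/(qB₂) = (5.01×10^-27)(3.76×10^4) / [(1×1.60×10^-19)(0.227)] = 5.19×10^-3 m.

r ≈ 0.519 cm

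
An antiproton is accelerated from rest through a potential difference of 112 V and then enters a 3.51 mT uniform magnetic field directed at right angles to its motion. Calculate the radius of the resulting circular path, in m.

r ≈ 0.436 m

The kinetic energy gained is K = qV = (1×1.60×10^-19)(112) = 1.79×10^-17 J.
v = √(2K/m) = 1.46×10^5 m/s.
r = mv/(qB) = (1.67×10^-27)(1.46×10^5) / [(1×1.60×10^-19)(3.51×10^-3)] = 0.436 m.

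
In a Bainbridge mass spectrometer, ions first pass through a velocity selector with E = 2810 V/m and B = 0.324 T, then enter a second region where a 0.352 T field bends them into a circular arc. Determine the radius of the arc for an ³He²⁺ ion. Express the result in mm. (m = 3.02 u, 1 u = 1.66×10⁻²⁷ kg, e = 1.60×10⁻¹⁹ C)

r ≈ 0.386 mm

The selector passes v = E/B = 2810/0.324 = 8670 m/s.
In the deflection region, r = mv/(qB₂) = (5.01×10^-27)(8670) / [(2×1.60×10^-19)(0.352)] = 3.86×10^-4 m.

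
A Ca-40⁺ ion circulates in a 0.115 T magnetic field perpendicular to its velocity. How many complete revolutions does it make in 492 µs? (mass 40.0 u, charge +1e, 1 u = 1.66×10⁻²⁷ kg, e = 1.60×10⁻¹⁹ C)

T = 2πm/(qB) = 2π(6.64×10^-26) / [(1×1.60×10^-19)(0.115)] = 2.2674×10^-5 s.
N = t/T = 4.92×10^-4 / 2.2674×10^-5 ≈ 21.70, so 21 complete revolutions.

N = 21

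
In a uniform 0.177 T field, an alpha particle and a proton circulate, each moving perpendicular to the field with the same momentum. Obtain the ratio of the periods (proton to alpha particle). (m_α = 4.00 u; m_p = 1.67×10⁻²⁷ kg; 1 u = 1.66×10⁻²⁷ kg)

T = 2πm/(qB) is independent of speed, so T₂/T₁ = (m₂/q₂)/(m₁/q₁).
T_{proton}/T_{alpha particle} = (1.67×10^-27/1e) / (6.64×10^-27/2e) = 0.503.

ratio ≈ 0.503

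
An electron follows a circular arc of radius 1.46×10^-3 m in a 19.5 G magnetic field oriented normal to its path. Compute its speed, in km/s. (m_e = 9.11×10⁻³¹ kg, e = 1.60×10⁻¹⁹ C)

From qvB = mv²/r, v = qBr/m.
v = (1×1.60×10^-19)(1.95×10^-3)(1.46×10^-3) / (9.11×10^-31) = 5.00×10^5 m/s.

v ≈ 500 km/s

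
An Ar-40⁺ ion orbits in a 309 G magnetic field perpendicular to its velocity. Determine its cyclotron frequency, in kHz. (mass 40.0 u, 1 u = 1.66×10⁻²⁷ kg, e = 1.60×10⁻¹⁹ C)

f = qB/(2πm) = (1×1.60×10^-19)(0.0309) / [2π(6.64×10^-26)] = 1.19×10^4 Hz.

f ≈ 11.9 kHz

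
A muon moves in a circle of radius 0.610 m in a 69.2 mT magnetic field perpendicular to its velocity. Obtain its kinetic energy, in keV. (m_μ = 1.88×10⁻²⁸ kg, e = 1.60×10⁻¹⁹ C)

K ≈ 758 keV

v = qBr/m = (1×1.60×10^-19)(0.0692)(0.610) / (1.88×10^-28) = 3.59×10^7 m/s.
K = ½mv² = 0.5·(1.88×10^-28)·(3.59×10^7)² = 1.21×10^-13 J = 758 keV.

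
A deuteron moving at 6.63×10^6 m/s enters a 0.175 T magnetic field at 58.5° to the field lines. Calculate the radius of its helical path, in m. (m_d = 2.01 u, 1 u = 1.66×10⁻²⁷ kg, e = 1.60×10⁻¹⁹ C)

r ≈ 0.674 m

Only the perpendicular component v⊥ = v sin58.5° = 5.65×10^6 m/s is bent by the field.
r = m v⊥ /(qB) = (3.34×10^-27)(5.65×10^6) / [(1×1.60×10^-19)(0.175)] = 0.674 m.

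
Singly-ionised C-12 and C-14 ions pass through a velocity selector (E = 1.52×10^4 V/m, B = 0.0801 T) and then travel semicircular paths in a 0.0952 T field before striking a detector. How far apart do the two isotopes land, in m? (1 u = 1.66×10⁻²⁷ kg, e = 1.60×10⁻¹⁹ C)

Δd ≈ 0.0827 m

Both emerge at v = E/B₁ = 1.90×10^5 m/s.
r = mv/(qB₂), so r₁ = 0.2482 m and r₂ = 0.2895 m, giving Δr = 0.0414 m.
After a semicircle each ion lands a diameter 2r from the entry slit, so the separation is 2Δr = 0.0827 m.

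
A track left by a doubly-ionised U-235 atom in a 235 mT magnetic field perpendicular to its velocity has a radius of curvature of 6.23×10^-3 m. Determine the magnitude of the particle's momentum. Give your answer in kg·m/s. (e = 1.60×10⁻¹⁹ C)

p ≈ 4.68×10^-22 kg·m/s

Since qvB = mv²/r, the momentum p = mv = qBr.
p = (2×1.60×10^-19)(0.235)(6.23×10^-3) = 4.68×10^-22 kg·m/s.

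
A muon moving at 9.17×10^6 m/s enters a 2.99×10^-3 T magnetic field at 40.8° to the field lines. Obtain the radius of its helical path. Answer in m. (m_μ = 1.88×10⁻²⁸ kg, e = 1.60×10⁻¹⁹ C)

r ≈ 2.35 m

Only the perpendicular component v⊥ = v sin40.8° = 5.99×10^6 m/s is bent by the field.
r = m v⊥ /(qB) = (1.88×10^-28)(5.99×10^6) / [(1×1.60×10^-19)(2.99×10^-3)] = 2.35 m.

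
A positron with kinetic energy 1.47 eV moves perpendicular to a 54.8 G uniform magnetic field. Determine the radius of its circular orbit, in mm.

r ≈ 0.747 mm

Convert the energy: K = 1.47 eV = 2.35×10^-19 J.
v = √(2K/m) = √(2·2.35×10^-19/9.11×10^-31) = 7.19×10^5 m/s.
r = mv/(qB) = (9.11×10^-31)(7.19×10^5) / [(1×1.60×10^-19)(5.48×10^-3)] = 7.47×10^-4 m.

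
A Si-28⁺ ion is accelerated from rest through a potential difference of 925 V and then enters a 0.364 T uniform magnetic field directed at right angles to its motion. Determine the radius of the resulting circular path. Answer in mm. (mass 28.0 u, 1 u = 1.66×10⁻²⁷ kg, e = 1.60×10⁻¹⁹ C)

The kinetic energy gained is K = qV = (1×1.60×10^-19)(925) = 1.48×10^-16 J.
v = √(2K/m) = 7.98×10^4 m/s.
r = mv/(qB) = (4.65×10^-26)(7.98×10^4) / [(1×1.60×10^-19)(0.364)] = 0.0637 m.

r ≈ 63.7 mm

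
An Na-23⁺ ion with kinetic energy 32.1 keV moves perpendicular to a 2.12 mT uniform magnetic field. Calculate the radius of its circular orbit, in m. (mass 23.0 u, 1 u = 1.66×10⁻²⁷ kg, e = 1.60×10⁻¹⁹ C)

Convert the energy: K = 32.1 keV = 5.14×10^-15 J.
v = √(2K/m) = √(2·5.14×10^-15/3.82×10^-26) = 5.19×10^5 m/s.
r = mv/(qB) = (3.82×10^-26)(5.19×10^5) / [(1×1.60×10^-19)(2.12×10^-3)] = 58.4 m.

r ≈ 58.4 m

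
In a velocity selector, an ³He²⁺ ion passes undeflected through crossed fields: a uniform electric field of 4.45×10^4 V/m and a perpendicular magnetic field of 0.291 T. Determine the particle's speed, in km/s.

For zero net force, qE = qvB, so v = E/B.
v = (4.45×10^4) / (0.291) = 1.53×10^5 m/s.

v ≈ 153 km/s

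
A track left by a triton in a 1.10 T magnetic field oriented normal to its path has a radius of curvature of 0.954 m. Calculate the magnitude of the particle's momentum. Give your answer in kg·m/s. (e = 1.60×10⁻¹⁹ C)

Since qvB = mv²/r, the momentum p = mv = qBr.
p = (1×1.60×10^-19)(1.10)(0.954) = 1.68×10^-19 kg·m/s.

p ≈ 1.68×10^-19 kg·m/s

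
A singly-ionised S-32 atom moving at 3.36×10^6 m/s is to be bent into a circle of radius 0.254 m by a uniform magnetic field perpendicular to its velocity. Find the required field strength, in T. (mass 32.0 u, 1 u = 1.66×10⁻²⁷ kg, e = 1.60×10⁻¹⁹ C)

qvB = mv²/r gives B = mv/(qr).
B = (5.31×10^-26)(3.36×10^6) / [(1×1.60×10^-19)(0.254)] = 4.39 T.

B ≈ 4.39 T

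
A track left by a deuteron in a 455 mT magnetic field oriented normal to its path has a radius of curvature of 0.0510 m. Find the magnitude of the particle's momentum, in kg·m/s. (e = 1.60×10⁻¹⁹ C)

Since qvB = mv²/r, the momentum p = mv = qBr.
p = (1×1.60×10^-19)(0.455)(0.0510) = 3.71×10^-21 kg·m/s.

p ≈ 3.71×10^-21 kg·m/s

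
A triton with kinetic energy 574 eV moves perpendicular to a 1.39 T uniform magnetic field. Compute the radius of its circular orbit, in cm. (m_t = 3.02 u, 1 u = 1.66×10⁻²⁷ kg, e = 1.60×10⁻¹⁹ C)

Convert the energy: K = 574 eV = 9.18×10^-17 J.
v = √(2K/m) = √(2·9.18×10^-17/5.01×10^-27) = 1.91×10^5 m/s.
r = mv/(qB) = (5.01×10^-27)(1.91×10^5) / [(1×1.60×10^-19)(1.39)] = 4.31×10^-3 m.

r ≈ 0.431 cm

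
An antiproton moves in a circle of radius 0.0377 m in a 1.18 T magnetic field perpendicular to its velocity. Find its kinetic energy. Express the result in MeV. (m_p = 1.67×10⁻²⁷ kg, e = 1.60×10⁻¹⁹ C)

v = qBr/m = (1×1.60×10^-19)(1.18)(0.0377) / (1.67×10^-27) = 4.26×10^6 m/s.
K = ½mv² = 0.5·(1.67×10^-27)·(4.26×10^6)² = 1.52×10^-14 J = 0.0948 MeV.

K ≈ 0.0948 MeV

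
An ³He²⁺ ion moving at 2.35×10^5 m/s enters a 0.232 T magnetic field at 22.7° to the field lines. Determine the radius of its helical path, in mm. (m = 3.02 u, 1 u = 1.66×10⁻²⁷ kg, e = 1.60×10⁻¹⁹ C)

Only the perpendicular component v⊥ = v sin22.7° = 9.07×10^4 m/s is bent by the field.
r = m v⊥ /(qB) = (5.01×10^-27)(9.07×10^4) / [(2×1.60×10^-19)(0.232)] = 6.12×10^-3 m.

r ≈ 6.12 mm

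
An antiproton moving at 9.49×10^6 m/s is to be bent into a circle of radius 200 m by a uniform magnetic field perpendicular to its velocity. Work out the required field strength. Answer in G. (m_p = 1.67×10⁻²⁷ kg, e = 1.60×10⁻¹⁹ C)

B ≈ 4.95 G

qvB = mv²/r gives B = mv/(qr).
B = (1.67×10^-27)(9.49×10^6) / [(1×1.60×10^-19)(200)] = 4.95×10^-4 T.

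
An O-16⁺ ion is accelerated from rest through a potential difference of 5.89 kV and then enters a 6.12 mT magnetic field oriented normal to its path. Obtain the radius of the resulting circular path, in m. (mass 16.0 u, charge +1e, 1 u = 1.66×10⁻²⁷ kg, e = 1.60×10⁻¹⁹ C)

r ≈ 7.23 m

The kinetic energy gained is K = qV = (1×1.60×10^-19)(5890) = 9.42×10^-16 J.
v = √(2K/m) = 2.66×10^5 m/s.
r = mv/(qB) = (2.66×10^-26)(2.66×10^5) / [(1×1.60×10^-19)(6.12×10^-3)] = 7.23 m.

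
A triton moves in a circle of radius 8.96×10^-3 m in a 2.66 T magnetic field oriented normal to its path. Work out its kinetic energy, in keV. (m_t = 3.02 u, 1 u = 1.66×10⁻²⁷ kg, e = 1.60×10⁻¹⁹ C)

v = qBr/m = (1×1.60×10^-19)(2.66)(8.96×10^-3) / (5.01×10^-27) = 7.61×10^5 m/s.
K = ½mv² = 0.5·(5.01×10^-27)·(7.61×10^5)² = 1.45×10^-15 J = 9.06 keV.

K ≈ 9.06 keV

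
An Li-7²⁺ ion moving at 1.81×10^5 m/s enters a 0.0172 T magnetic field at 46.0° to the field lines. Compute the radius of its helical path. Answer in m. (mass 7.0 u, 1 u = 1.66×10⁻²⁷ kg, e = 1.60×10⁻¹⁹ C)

Only the perpendicular component v⊥ = v sin46.0° = 1.30×10^5 m/s is bent by the field.
r = m v⊥ /(qB) = (1.16×10^-26)(1.30×10^5) / [(2×1.60×10^-19)(0.0172)] = 0.275 m.

r ≈ 0.275 m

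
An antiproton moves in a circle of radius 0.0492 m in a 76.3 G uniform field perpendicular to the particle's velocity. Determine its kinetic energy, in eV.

v = qBr/m = (1×1.60×10^-19)(7.63×10^-3)(0.0492) / (1.67×10^-27) = 3.60×10^4 m/s.
K = ½mv² = 0.5·(1.67×10^-27)·(3.60×10^4)² = 1.08×10^-18 J = 6.75 eV.

K ≈ 6.75 eV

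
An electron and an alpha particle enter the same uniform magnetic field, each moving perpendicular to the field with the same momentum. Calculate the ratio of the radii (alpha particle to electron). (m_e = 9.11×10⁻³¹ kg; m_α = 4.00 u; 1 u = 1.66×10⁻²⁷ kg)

ratio ≈ 0.500

r = p/(qB) ⇒ at equal p, r ∝ 1/q.
r_{alpha particle}/r_{electron} = 0.500.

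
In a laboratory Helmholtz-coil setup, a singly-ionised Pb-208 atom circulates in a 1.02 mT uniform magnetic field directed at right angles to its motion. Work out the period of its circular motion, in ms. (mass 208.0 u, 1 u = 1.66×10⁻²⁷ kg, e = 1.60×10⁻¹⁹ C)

T ≈ 13.3 ms

The cyclotron period is independent of speed: T = 2πm/(qB).
T = 2π(3.45×10^-25) / [(1×1.60×10^-19)(1.02×10^-3)] = 0.0133 s.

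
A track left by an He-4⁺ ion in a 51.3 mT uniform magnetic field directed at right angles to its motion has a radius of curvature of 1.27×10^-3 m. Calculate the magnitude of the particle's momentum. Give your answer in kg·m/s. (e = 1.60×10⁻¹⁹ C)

Since qvB = mv²/r, the momentum p = mv = qBr.
p = (1×1.60×10^-19)(0.0513)(1.27×10^-3) = 1.04×10^-23 kg·m/s.

p ≈ 1.04×10^-23 kg·m/s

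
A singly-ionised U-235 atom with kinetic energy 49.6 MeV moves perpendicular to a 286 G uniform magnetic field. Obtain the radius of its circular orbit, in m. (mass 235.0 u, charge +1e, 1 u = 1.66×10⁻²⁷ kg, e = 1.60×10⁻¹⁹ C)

r ≈ 544 m

Convert the energy: K = 49.6 MeV = 7.94×10^-12 J.
v = √(2K/m) = √(2·7.94×10^-12/3.90×10^-25) = 6.38×10^6 m/s.
r = mv/(qB) = (3.90×10^-25)(6.38×10^6) / [(1×1.60×10^-19)(0.0286)] = 544 m.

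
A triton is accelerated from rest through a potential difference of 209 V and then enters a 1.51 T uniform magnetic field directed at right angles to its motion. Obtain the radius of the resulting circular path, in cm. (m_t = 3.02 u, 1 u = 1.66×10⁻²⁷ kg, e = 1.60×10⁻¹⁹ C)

r ≈ 0.240 cm

The kinetic energy gained is K = qV = (1×1.60×10^-19)(209) = 3.34×10^-17 J.
v = √(2K/m) = 1.16×10^5 m/s.
r = mv/(qB) = (5.01×10^-27)(1.16×10^5) / [(1×1.60×10^-19)(1.51)] = 2.40×10^-3 m.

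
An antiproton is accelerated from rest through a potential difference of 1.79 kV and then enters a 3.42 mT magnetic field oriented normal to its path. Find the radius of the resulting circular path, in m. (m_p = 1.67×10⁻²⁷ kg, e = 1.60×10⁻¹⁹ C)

The kinetic energy gained is K = qV = (1×1.60×10^-19)(1790) = 2.86×10^-16 J.
v = √(2K/m) = 5.86×10^5 m/s.
r = mv/(qB) = (1.67×10^-27)(5.86×10^5) / [(1×1.60×10^-19)(3.42×10^-3)] = 1.79 m.

r ≈ 1.79 m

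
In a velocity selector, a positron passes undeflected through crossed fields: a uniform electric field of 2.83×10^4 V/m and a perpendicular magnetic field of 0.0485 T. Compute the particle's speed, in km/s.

For zero net force, qE = qvB, so v = E/B.
v = (2.83×10^4) / (0.0485) = 5.84×10^5 m/s.

v ≈ 584 km/s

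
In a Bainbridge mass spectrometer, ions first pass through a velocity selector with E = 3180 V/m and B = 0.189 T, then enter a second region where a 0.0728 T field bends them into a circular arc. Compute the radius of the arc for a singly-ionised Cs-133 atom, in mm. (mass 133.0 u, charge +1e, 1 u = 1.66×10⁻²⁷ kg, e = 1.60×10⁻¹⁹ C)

The selector passes v = E/B = 3180/0.189 = 1.68×10^4 m/s.
In the deflection region, r = mv/(qB₂) = (2.21×10^-25)(1.68×10^4) / [(1×1.60×10^-19)(0.0728)] = 0.319 m.

r ≈ 319 mm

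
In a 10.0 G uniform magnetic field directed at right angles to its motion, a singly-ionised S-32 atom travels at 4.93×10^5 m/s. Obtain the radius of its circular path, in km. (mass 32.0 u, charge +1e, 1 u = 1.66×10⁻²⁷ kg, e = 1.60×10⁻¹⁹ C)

r ≈ 0.164 km

The magnetic force provides the centripetal force: qvB = mv²/r, so r = mv/(qB).
r = (5.31×10^-26 kg)(4.93×10^5 m/s) / [(1×1.60×10^-19 C)(1.00×10^-3 T)] = 164 m.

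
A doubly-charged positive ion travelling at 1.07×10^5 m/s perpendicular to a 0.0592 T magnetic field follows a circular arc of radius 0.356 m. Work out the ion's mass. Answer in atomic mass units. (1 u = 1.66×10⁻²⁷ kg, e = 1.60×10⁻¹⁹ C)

qvB = mv²/r ⇒ m = qBr/v.
m = (2×1.60×10^-19)(0.0592)(0.356) / (1.07×10^5) = 6.30×10^-26 kg = 38.0 u.

m ≈ 38.0 u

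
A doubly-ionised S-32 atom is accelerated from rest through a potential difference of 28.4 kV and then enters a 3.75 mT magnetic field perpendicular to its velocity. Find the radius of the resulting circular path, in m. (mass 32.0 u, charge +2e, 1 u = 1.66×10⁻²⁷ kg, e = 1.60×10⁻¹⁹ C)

The kinetic energy gained is K = qV = (2×1.60×10^-19)(2.84×10^4) = 9.09×10^-15 J.
v = √(2K/m) = 5.85×10^5 m/s.
r = mv/(qB) = (5.31×10^-26)(5.85×10^5) / [(2×1.60×10^-19)(3.75×10^-3)] = 25.9 m.

r ≈ 25.9 m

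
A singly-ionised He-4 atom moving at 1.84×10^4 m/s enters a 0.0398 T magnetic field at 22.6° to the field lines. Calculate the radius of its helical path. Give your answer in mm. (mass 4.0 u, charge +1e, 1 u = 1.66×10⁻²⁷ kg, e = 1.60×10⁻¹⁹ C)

Only the perpendicular component v⊥ = v sin22.6° = 7070 m/s is bent by the field.
r = m v⊥ /(qB) = (6.64×10^-27)(7070) / [(1×1.60×10^-19)(0.0398)] = 7.37×10^-3 m.

r ≈ 7.37 mm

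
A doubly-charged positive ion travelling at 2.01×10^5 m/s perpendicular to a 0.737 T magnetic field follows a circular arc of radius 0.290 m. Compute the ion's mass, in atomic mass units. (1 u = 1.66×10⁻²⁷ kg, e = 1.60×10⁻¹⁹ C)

qvB = mv²/r ⇒ m = qBr/v.
m = (2×1.60×10^-19)(0.737)(0.290) / (2.01×10^5) = 3.40×10^-25 kg = 205 u.

m ≈ 205 u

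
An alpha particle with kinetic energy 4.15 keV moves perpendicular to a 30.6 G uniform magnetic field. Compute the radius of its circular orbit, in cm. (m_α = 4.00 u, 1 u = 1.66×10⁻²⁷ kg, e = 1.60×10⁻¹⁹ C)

r ≈ 303 cm

Convert the energy: K = 4.15 keV = 6.64×10^-16 J.
v = √(2K/m) = √(2·6.64×10^-16/6.64×10^-27) = 4.47×10^5 m/s.
r = mv/(qB) = (6.64×10^-27)(4.47×10^5) / [(2×1.60×10^-19)(3.06×10^-3)] = 3.03 m.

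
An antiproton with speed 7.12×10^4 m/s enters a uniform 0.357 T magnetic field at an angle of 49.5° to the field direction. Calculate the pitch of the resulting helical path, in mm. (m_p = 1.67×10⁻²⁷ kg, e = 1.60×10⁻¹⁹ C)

pitch ≈ 8.49 mm

The velocity component along B is v∥ = v cos49.5° = 4.62×10^4 m/s.
The cyclotron period T = 2πm/(qB) = 1.84×10^-7 s is set by m, q, B alone.
Pitch = v∥·T = (4.62×10^4)(1.84×10^-7) = 8.49×10^-3 m.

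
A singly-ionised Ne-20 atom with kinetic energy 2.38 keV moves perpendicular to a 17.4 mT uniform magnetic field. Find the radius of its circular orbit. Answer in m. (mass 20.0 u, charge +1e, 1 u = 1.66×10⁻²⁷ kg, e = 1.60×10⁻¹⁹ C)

r ≈ 1.81 m

Convert the energy: K = 2.38 keV = 3.81×10^-16 J.
v = √(2K/m) = √(2·3.81×10^-16/3.32×10^-26) = 1.51×10^5 m/s.
r = mv/(qB) = (3.32×10^-26)(1.51×10^5) / [(1×1.60×10^-19)(0.0174)] = 1.81 m.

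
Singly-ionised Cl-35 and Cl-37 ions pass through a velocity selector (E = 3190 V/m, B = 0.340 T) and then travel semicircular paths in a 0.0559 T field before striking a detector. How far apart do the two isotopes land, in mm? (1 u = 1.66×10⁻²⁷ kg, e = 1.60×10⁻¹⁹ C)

Both emerge at v = E/B₁ = 9380 m/s.
r = mv/(qB₂), so r₁ = 0.06095 m and r₂ = 0.06443 m, giving Δr = 3.48×10^-3 m.
After a semicircle each ion lands a diameter 2r from the entry slit, so the separation is 2Δr = 6.97×10^-3 m.

Δd ≈ 6.97 mm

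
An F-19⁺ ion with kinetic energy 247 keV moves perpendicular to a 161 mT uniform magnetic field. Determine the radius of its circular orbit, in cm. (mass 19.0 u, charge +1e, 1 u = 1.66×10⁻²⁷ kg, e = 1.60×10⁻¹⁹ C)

r ≈ 194 cm

Convert the energy: K = 247 keV = 3.95×10^-14 J.
v = √(2K/m) = √(2·3.95×10^-14/3.15×10^-26) = 1.58×10^6 m/s.
r = mv/(qB) = (3.15×10^-26)(1.58×10^6) / [(1×1.60×10^-19)(0.161)] = 1.94 m.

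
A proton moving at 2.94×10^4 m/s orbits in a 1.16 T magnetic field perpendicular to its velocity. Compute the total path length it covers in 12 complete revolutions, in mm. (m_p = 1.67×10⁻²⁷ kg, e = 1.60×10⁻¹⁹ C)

L ≈ 19.9 mm

r = mv/(qB) = 2.65×10^-4 m, so one revolution covers 2πr = 1.66×10^-3 m.
In 12 revolutions: L = 12·2πr = 0.0199 m.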